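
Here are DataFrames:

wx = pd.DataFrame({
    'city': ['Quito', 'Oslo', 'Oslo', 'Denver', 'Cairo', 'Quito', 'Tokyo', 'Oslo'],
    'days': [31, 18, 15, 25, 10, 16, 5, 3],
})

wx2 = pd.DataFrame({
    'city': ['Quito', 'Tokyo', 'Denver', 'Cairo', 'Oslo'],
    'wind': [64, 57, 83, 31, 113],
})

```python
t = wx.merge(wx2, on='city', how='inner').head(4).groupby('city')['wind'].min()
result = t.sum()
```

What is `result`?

260

merge on 'city' (how='inner') → 8 rows:
     city  days  wind
0   Quito    31    64
1    Oslo    18   113
2    Oslo    15   113
3  Denver    25    83
4   Cairo    10    31
5   Quito    16    64
6   Tokyo     5    57
7    Oslo     3   113
take first 4 rows:
     city  days  wind
0   Quito    31    64
1    Oslo    18   113
2    Oslo    15   113
3  Denver    25    83
group by city, min of wind:
city
Denver     83
Oslo      113
Quito      64
Name: wind, dtype: int64
sum of the resulting series → 260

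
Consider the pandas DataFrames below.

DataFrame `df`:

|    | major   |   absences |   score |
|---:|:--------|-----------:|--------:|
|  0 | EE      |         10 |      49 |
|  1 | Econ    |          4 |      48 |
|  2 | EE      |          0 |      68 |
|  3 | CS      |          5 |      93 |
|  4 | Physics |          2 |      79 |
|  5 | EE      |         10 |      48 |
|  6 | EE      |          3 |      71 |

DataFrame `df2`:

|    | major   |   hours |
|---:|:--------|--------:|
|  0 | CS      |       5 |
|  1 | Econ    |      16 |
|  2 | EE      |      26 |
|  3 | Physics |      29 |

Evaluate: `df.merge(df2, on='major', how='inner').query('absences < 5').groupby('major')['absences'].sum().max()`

4

merge on 'major' (how='inner') → 7 rows:
     major  absences  score  hours
0       EE        10     49     26
1     Econ         4     48     16
2       EE         0     68     26
3       CS         5     93      5
4  Physics         2     79     29
5       EE        10     48     26
6       EE         3     71     26
filter rows where absences < 5:
     major  absences  score  hours
1     Econ         4     48     16
2       EE         0     68     26
4  Physics         2     79     29
6       EE         3     71     26
group by major, sum of absences:
major
EE         3
Econ       4
Physics    2
Name: absences, dtype: int64
Finally, max of the resulting series = 4.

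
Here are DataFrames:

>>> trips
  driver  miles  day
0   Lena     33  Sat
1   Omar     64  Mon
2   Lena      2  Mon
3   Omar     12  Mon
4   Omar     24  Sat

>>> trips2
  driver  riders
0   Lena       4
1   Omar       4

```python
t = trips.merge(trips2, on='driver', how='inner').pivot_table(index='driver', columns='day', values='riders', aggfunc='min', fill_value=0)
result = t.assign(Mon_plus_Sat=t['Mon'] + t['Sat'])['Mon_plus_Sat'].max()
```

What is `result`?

8

merge on 'driver' (how='inner') → 5 rows:
  driver  miles  day  riders
0   Lena     33  Sat       4
1   Omar     64  Mon       4
2   Lena      2  Mon       4
3   Omar     12  Mon       4
4   Omar     24  Sat       4
pivot: rows=driver, cols=day, min(riders):
day     Mon  Sat
driver          
Lena      4    4
Omar      4    4
add column Mon_plus_Sat = t['Mon'] + t['Sat']:
day     Mon  Sat  Mon_plus_Sat
driver                        
Lena      4    4             8
Omar      4    4             8
max of column 'Mon_plus_Sat' → 8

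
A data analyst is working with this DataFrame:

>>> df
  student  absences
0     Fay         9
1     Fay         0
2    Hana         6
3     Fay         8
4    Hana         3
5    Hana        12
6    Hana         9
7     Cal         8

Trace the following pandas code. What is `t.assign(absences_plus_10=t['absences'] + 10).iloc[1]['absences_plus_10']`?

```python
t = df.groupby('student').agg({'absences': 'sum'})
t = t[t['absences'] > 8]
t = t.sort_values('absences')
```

group by student, sum of absences:
         absences
student          
Cal             8
Fay            17
Hana           30
filter rows where absences > 8:
         absences
student          
Fay            17
Hana           30
sort by absences:
         absences
student          
Fay            17
Hana           30
add column absences_plus_10 = t['absences'] + 10:
         absences  absences_plus_10
student                            
Fay            17                27
Hana           30                40
value at position 1, column 'absences_plus_10' → 40

40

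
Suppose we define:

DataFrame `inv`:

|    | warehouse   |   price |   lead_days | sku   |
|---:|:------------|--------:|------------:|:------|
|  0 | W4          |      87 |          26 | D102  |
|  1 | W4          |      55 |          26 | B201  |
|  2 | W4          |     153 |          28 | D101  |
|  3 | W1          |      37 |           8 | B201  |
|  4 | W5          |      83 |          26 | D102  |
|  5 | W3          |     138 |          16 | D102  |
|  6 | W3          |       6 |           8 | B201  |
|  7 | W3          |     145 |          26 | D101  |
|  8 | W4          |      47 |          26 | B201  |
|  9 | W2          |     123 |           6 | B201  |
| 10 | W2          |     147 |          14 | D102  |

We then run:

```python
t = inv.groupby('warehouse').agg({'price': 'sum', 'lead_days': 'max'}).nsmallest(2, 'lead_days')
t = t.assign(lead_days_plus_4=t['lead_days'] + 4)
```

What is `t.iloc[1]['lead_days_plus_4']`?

group by warehouse: sum(price), max(lead_days):
           price  lead_days
warehouse                  
W1            37          8
W2           270         14
W3           289         26
W4           342         28
W5            83         26
take 2 rows with smallest lead_days:
           price  lead_days
warehouse                  
W1            37          8
W2           270         14
add column lead_days_plus_4 = t['lead_days'] + 4:
           price  lead_days  lead_days_plus_4
warehouse                                    
W1            37          8                12
W2           270         14                18
value at position 1, column 'lead_days_plus_4' → 18

18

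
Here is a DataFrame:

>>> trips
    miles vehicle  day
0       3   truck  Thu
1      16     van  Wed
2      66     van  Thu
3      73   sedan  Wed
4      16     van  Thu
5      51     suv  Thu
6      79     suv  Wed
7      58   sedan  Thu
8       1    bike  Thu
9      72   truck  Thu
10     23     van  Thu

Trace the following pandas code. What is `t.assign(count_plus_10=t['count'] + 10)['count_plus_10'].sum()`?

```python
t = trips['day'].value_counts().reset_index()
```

31

value_counts of day:
day
Thu    8
Wed    3
Name: count, dtype: int64
reset_index():
   day  count
0  Thu      8
1  Wed      3
add column count_plus_10 = t['count'] + 10:
   day  count  count_plus_10
0  Thu      8             18
1  Wed      3             13
So sum() = 31.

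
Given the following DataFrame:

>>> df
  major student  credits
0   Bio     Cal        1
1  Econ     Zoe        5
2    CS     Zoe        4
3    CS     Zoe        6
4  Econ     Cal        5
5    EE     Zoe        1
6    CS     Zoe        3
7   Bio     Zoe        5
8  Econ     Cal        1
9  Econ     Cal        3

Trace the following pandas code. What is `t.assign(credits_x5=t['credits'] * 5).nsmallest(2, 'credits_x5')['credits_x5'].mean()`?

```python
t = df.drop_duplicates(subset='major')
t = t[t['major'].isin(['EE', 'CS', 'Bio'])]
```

5.0

drop duplicate major (keep=first):
  major student  credits
0   Bio     Cal        1
1  Econ     Zoe        5
2    CS     Zoe        4
5    EE     Zoe        1
filter rows where major in ['EE', 'CS', 'Bio']:
  major student  credits
0   Bio     Cal        1
2    CS     Zoe        4
5    EE     Zoe        1
add column credits_x5 = t['credits'] * 5:
  major student  credits  credits_x5
0   Bio     Cal        1           5
2    CS     Zoe        4          20
5    EE     Zoe        1           5
take 2 rows with smallest credits_x5:
  major student  credits  credits_x5
0   Bio     Cal        1           5
5    EE     Zoe        1           5
Reading off the mean of column 'credits_x5', we get 5.0.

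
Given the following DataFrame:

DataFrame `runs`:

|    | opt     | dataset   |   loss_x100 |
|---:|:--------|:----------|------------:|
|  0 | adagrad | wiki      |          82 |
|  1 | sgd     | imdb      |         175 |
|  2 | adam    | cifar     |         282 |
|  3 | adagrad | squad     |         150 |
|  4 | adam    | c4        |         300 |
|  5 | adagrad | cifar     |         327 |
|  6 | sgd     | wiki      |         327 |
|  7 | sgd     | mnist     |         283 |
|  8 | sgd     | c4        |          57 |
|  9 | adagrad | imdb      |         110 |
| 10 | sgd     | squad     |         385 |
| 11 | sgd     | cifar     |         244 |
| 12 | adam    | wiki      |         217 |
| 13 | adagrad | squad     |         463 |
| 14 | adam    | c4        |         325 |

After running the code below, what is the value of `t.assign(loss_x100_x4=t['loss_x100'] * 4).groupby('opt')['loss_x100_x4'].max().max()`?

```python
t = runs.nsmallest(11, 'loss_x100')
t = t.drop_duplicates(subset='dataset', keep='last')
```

take 11 rows with smallest loss_x100:
        opt dataset  loss_x100
8       sgd      c4         57
0   adagrad    wiki         82
9   adagrad    imdb        110
3   adagrad   squad        150
1       sgd    imdb        175
12     adam    wiki        217
11      sgd   cifar        244
2      adam   cifar        282
7       sgd   mnist        283
4      adam      c4        300
14     adam      c4        325
drop duplicate dataset (keep=last):
        opt dataset  loss_x100
3   adagrad   squad        150
1       sgd    imdb        175
12     adam    wiki        217
2      adam   cifar        282
7       sgd   mnist        283
14     adam      c4        325
add column loss_x100_x4 = t['loss_x100'] * 4:
        opt dataset  loss_x100  loss_x100_x4
3   adagrad   squad        150           600
1       sgd    imdb        175           700
12     adam    wiki        217           868
2      adam   cifar        282          1128
7       sgd   mnist        283          1132
14     adam      c4        325          1300
group by opt, max of loss_x100_x4:
opt
adagrad     600
adam       1300
sgd        1132
Name: loss_x100_x4, dtype: int64
Then the max of the resulting series: 1300

1300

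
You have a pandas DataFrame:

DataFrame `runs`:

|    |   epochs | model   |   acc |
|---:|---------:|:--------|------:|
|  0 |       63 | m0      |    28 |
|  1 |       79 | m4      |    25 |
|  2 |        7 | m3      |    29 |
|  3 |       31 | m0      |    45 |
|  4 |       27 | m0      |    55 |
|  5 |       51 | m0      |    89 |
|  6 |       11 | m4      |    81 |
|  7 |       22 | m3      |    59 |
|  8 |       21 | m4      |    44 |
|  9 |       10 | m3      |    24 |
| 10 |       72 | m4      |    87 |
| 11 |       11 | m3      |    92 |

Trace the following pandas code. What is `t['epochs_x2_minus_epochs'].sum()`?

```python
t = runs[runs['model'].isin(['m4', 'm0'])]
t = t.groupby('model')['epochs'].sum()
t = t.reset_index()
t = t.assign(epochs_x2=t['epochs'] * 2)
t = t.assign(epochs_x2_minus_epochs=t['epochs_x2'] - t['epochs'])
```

355

filter rows where model in ['m4', 'm0']:
    epochs model  acc
0       63    m0   28
1       79    m4   25
3       31    m0   45
4       27    m0   55
5       51    m0   89
6       11    m4   81
8       21    m4   44
10      72    m4   87
group by model, sum of epochs:
model
m0    172
m4    183
Name: epochs, dtype: int64
reset_index():
  model  epochs
0    m0     172
1    m4     183
add column epochs_x2 = t['epochs'] * 2:
  model  epochs  epochs_x2
0    m0     172        344
1    m4     183        366
add column epochs_x2_minus_epochs = t['epochs_x2'] - t['epochs']:
  model  epochs  epochs_x2  epochs_x2_minus_epochs
0    m0     172        344                     172
1    m4     183        366                     183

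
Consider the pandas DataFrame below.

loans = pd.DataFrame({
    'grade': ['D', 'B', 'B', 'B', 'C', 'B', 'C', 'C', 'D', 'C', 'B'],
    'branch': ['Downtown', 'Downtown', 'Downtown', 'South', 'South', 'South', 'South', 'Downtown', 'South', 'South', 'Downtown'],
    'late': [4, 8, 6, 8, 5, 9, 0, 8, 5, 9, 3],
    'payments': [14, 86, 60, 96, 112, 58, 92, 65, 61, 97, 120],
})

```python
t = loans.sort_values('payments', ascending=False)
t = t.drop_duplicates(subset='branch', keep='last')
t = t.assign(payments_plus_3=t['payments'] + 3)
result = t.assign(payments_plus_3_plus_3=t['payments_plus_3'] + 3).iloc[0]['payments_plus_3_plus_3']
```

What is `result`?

64

sort by payments descending:
   grade    branch  late  payments
10     B  Downtown     3       120
4      C     South     5       112
9      C     South     9        97
3      B     South     8        96
6      C     South     0        92
1      B  Downtown     8        86
7      C  Downtown     8        65
8      D     South     5        61
2      B  Downtown     6        60
5      B     South     9        58
0      D  Downtown     4        14
drop duplicate branch (keep=last):
  grade    branch  late  payments
5     B     South     9        58
0     D  Downtown     4        14
add column payments_plus_3 = t['payments'] + 3:
  grade    branch  late  payments  payments_plus_3
5     B     South     9        58               61
0     D  Downtown     4        14               17
add column payments_plus_3_plus_3 = t['payments_plus_3'] + 3:
  grade    branch  late  payments  payments_plus_3  payments_plus_3_plus_3
5     B     South     9        58               61                      64
0     D  Downtown     4        14               17                      20
Reading off the value at position 0, column 'payments_plus_3_plus_3', we get 64.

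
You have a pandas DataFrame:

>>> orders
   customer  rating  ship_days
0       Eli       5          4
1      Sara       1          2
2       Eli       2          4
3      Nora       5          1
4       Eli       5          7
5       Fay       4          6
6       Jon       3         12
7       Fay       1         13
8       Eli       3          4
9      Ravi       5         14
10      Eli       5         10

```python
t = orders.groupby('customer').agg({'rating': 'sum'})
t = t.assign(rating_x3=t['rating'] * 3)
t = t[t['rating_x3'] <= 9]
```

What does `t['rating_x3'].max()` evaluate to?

9

group by customer, sum of rating:
          rating
customer        
Eli           20
Fay            5
Jon            3
Nora           5
Ravi           5
Sara           1
add column rating_x3 = t['rating'] * 3:
          rating  rating_x3
customer                   
Eli           20         60
Fay            5         15
Jon            3          9
Nora           5         15
Ravi           5         15
Sara           1          3
filter rows where rating_x3 <= 9:
          rating  rating_x3
customer                   
Jon            3          9
Sara           1          3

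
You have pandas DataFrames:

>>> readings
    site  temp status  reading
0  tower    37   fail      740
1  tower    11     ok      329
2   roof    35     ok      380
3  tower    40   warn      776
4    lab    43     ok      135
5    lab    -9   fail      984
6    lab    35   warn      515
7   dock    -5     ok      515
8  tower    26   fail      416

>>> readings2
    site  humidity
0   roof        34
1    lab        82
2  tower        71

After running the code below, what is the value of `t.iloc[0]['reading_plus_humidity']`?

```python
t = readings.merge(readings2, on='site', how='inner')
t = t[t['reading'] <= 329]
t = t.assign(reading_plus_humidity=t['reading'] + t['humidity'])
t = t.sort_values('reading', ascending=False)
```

merge on 'site' (how='inner') → 8 rows:
    site  temp status  reading  humidity
0  tower    37   fail      740        71
1  tower    11     ok      329        71
2   roof    35     ok      380        34
3  tower    40   warn      776        71
4    lab    43     ok      135        82
5    lab    -9   fail      984        82
6    lab    35   warn      515        82
7  tower    26   fail      416        71
filter rows where reading <= 329:
    site  temp status  reading  humidity
1  tower    11     ok      329        71
4    lab    43     ok      135        82
add column reading_plus_humidity = t['reading'] + t['humidity']:
    site  temp status  reading  humidity  reading_plus_humidity
1  tower    11     ok      329        71                    400
4    lab    43     ok      135        82                    217
sort by reading descending:
    site  temp status  reading  humidity  reading_plus_humidity
1  tower    11     ok      329        71                    400
4    lab    43     ok      135        82                    217
Taking the value at position 0, column 'reading_plus_humidity' gives 400.

400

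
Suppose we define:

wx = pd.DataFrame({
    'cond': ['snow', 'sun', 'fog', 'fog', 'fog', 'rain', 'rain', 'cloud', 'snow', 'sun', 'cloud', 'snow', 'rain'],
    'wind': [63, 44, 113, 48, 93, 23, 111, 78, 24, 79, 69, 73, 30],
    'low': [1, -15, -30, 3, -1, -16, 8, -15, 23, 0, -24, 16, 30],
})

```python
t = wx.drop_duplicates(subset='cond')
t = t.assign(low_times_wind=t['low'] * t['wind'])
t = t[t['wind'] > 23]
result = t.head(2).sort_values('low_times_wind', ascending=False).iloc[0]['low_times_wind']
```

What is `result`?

drop duplicate cond (keep=first):
    cond  wind  low
0   snow    63    1
1    sun    44  -15
2    fog   113  -30
5   rain    23  -16
7  cloud    78  -15
add column low_times_wind = t['low'] * t['wind']:
    cond  wind  low  low_times_wind
0   snow    63    1              63
1    sun    44  -15            -660
2    fog   113  -30           -3390
5   rain    23  -16            -368
7  cloud    78  -15           -1170
filter rows where wind > 23:
    cond  wind  low  low_times_wind
0   snow    63    1              63
1    sun    44  -15            -660
2    fog   113  -30           -3390
7  cloud    78  -15           -1170
take first 2 rows:
   cond  wind  low  low_times_wind
0  snow    63    1              63
1   sun    44  -15            -660
sort by low_times_wind descending:
   cond  wind  low  low_times_wind
0  snow    63    1              63
1   sun    44  -15            -660
Finally, value at position 0, column 'low_times_wind' = 63.

63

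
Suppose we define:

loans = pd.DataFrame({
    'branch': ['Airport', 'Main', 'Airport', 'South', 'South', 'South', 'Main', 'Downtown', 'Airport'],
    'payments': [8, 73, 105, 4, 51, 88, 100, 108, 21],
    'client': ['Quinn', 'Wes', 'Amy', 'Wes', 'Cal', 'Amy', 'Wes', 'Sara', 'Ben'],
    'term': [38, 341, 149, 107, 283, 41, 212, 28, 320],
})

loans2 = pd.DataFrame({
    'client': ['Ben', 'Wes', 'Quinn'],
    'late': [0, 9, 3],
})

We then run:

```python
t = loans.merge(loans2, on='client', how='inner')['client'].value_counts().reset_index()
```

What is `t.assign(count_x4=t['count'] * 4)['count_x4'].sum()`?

merge on 'client' (how='inner') → 5 rows:
    branch  payments client  term  late
0  Airport         8  Quinn    38     3
1     Main        73    Wes   341     9
2    South         4    Wes   107     9
3     Main       100    Wes   212     9
4  Airport        21    Ben   320     0
value_counts of client:
client
Wes      3
Quinn    1
Ben      1
Name: count, dtype: int64
reset_index():
  client  count
0    Wes      3
1  Quinn      1
2    Ben      1
add column count_x4 = t['count'] * 4:
  client  count  count_x4
0    Wes      3        12
1  Quinn      1         4
2    Ben      1         4
So sum() = 20.

20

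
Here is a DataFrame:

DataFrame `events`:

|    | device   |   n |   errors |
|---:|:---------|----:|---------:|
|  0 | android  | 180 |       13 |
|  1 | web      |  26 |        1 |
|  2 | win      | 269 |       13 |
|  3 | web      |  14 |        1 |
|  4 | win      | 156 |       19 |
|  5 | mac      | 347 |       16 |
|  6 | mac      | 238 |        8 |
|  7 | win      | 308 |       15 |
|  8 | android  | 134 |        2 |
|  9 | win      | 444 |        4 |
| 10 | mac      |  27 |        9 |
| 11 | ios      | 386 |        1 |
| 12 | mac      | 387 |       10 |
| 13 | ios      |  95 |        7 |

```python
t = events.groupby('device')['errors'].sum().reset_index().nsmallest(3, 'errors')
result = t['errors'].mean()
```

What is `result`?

group by device, sum of errors:
device
android    15
ios         8
mac        43
web         2
win        51
Name: errors, dtype: int64
reset_index():
    device  errors
0  android      15
1      ios       8
2      mac      43
3      web       2
4      win      51
take 3 rows with smallest errors:
    device  errors
3      web       2
1      ios       8
0  android      15
Hence 8.33333333333.

8.33333333333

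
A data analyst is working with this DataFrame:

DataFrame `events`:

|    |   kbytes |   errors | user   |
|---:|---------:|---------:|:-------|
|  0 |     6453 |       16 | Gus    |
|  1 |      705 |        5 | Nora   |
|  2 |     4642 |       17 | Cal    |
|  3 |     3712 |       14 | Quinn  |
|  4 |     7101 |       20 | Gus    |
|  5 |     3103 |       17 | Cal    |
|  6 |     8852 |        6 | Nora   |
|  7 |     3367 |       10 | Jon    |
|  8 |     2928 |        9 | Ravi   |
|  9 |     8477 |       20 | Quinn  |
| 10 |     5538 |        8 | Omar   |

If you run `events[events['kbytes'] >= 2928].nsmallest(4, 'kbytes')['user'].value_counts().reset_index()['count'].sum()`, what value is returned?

4

filter rows where kbytes >= 2928:
    kbytes  errors   user
0     6453      16    Gus
2     4642      17    Cal
3     3712      14  Quinn
4     7101      20    Gus
5     3103      17    Cal
6     8852       6   Nora
7     3367      10    Jon
8     2928       9   Ravi
9     8477      20  Quinn
10    5538       8   Omar
take 4 rows with smallest kbytes:
   kbytes  errors   user
8    2928       9   Ravi
5    3103      17    Cal
7    3367      10    Jon
3    3712      14  Quinn
value_counts of user:
user
Ravi     1
Cal      1
Jon      1
Quinn    1
Name: count, dtype: int64
reset_index():
    user  count
0   Ravi      1
1    Cal      1
2    Jon      1
3  Quinn      1
sum of column 'count' → 4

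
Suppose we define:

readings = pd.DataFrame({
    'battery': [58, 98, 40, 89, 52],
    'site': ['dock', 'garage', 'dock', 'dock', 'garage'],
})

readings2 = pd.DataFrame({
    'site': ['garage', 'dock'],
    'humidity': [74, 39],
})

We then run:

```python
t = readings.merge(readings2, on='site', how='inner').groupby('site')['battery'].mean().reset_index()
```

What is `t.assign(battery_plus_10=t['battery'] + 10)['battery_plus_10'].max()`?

85.0

merge on 'site' (how='inner') → 5 rows:
   battery    site  humidity
0       58    dock        39
1       98  garage        74
2       40    dock        39
3       89    dock        39
4       52  garage        74
group by site, mean of battery:
site
dock      62.333333
garage    75.000000
Name: battery, dtype: float64
reset_index():
     site    battery
0    dock  62.333333
1  garage  75.000000
add column battery_plus_10 = t['battery'] + 10:
     site    battery  battery_plus_10
0    dock  62.333333        72.333333
1  garage  75.000000        85.000000
Then the max of column 'battery_plus_10': 85.0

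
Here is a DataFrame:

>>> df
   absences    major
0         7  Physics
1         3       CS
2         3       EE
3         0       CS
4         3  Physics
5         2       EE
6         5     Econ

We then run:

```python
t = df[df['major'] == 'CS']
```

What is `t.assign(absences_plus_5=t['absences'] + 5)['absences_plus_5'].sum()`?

filter rows where major == 'CS':
   absences major
1         3    CS
3         0    CS
add column absences_plus_5 = t['absences'] + 5:
   absences major  absences_plus_5
1         3    CS                8
3         0    CS                5
Finally, sum of column 'absences_plus_5' = 13.

13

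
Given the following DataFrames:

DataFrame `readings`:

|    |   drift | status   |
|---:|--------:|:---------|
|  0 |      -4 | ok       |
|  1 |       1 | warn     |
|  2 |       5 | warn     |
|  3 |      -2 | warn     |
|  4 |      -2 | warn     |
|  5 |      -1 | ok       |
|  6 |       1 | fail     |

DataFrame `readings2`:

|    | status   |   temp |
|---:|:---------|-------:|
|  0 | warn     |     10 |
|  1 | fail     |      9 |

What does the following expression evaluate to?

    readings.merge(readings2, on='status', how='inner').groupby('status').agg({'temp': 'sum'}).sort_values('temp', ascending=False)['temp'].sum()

49

merge on 'status' (how='inner') → 5 rows:
   drift status  temp
0      1   warn    10
1      5   warn    10
2     -2   warn    10
3     -2   warn    10
4      1   fail     9
group by status, sum of temp:
        temp
status      
fail       9
warn      40
sort by temp descending:
        temp
status      
warn      40
fail       9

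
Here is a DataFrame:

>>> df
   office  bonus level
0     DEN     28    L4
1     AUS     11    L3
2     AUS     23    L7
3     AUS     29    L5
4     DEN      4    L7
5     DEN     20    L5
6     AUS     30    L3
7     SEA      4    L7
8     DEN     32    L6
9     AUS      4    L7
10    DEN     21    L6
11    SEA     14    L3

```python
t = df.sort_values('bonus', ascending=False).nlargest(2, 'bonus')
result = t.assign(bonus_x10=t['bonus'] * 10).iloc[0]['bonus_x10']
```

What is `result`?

sort by bonus descending:
   office  bonus level
8     DEN     32    L6
6     AUS     30    L3
3     AUS     29    L5
0     DEN     28    L4
2     AUS     23    L7
10    DEN     21    L6
5     DEN     20    L5
11    SEA     14    L3
1     AUS     11    L3
4     DEN      4    L7
7     SEA      4    L7
9     AUS      4    L7
take 2 rows with largest bonus:
  office  bonus level
8    DEN     32    L6
6    AUS     30    L3
add column bonus_x10 = t['bonus'] * 10:
  office  bonus level  bonus_x10
8    DEN     32    L6        320
6    AUS     30    L3        300
The value at position 0, column 'bonus_x10' is 320.

320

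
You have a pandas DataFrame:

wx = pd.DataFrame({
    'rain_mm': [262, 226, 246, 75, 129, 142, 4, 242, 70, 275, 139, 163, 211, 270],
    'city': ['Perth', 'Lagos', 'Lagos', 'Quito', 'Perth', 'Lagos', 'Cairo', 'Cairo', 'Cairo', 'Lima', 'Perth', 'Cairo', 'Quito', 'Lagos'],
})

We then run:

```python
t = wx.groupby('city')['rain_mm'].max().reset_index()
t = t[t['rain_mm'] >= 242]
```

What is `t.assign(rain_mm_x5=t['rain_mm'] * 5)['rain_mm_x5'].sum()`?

group by city, max of rain_mm:
city
Cairo    242
Lagos    270
Lima     275
Perth    262
Quito    211
Name: rain_mm, dtype: int64
reset_index():
    city  rain_mm
0  Cairo      242
1  Lagos      270
2   Lima      275
3  Perth      262
4  Quito      211
filter rows where rain_mm >= 242:
    city  rain_mm
0  Cairo      242
1  Lagos      270
2   Lima      275
3  Perth      262
add column rain_mm_x5 = t['rain_mm'] * 5:
    city  rain_mm  rain_mm_x5
0  Cairo      242        1210
1  Lagos      270        1350
2   Lima      275        1375
3  Perth      262        1310

5245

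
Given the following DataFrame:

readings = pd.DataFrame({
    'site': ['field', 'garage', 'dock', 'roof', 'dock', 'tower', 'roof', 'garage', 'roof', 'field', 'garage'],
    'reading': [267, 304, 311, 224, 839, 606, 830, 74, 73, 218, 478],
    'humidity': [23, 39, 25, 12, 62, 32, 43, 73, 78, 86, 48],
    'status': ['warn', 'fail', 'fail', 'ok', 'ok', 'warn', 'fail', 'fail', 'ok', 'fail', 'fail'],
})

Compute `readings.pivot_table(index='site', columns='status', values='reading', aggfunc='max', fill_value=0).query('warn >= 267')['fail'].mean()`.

pivot: rows=site, cols=status, max(reading):
status  fail   ok  warn
site                   
dock     311  839     0
field    218    0   267
garage   478    0     0
roof     830  224     0
tower      0    0   606
filter rows where warn >= 267:
status  fail  ok  warn
site                  
field    218   0   267
tower      0   0   606

109.0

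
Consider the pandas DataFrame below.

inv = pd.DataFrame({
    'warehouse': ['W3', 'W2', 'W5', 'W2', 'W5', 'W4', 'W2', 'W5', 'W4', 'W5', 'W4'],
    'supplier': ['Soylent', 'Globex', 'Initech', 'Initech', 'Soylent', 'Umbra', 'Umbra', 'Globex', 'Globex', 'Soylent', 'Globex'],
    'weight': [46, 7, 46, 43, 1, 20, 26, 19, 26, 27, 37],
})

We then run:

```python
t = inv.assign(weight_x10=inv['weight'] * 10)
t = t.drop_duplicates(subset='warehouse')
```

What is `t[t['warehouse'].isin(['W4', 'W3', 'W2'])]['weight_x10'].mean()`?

add column weight_x10 = inv['weight'] * 10:
   warehouse supplier  weight  weight_x10
0         W3  Soylent      46         460
1         W2   Globex       7          70
2         W5  Initech      46         460
3         W2  Initech      43         430
4         W5  Soylent       1          10
5         W4    Umbra      20         200
6         W2    Umbra      26         260
7         W5   Globex      19         190
8         W4   Globex      26         260
9         W5  Soylent      27         270
10        W4   Globex      37         370
drop duplicate warehouse (keep=first):
  warehouse supplier  weight  weight_x10
0        W3  Soylent      46         460
1        W2   Globex       7          70
2        W5  Initech      46         460
5        W4    Umbra      20         200
filter rows where warehouse in ['W4', 'W3', 'W2']:
  warehouse supplier  weight  weight_x10
0        W3  Soylent      46         460
1        W2   Globex       7          70
5        W4    Umbra      20         200
Then the mean of column 'weight_x10': 243.333333333

243.333333333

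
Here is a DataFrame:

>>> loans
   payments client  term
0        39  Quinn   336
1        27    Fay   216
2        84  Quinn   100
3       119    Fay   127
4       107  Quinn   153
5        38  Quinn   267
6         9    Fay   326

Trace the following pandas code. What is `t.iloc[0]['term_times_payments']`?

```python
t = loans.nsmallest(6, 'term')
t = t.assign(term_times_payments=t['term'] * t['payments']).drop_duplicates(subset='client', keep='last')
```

10146

take 6 rows with smallest term:
   payments client  term
2        84  Quinn   100
3       119    Fay   127
4       107  Quinn   153
1        27    Fay   216
5        38  Quinn   267
6         9    Fay   326
add column term_times_payments = t['term'] * t['payments']:
   payments client  term  term_times_payments
2        84  Quinn   100                 8400
3       119    Fay   127                15113
4       107  Quinn   153                16371
1        27    Fay   216                 5832
5        38  Quinn   267                10146
6         9    Fay   326                 2934
drop duplicate client (keep=last):
   payments client  term  term_times_payments
5        38  Quinn   267                10146
6         9    Fay   326                 2934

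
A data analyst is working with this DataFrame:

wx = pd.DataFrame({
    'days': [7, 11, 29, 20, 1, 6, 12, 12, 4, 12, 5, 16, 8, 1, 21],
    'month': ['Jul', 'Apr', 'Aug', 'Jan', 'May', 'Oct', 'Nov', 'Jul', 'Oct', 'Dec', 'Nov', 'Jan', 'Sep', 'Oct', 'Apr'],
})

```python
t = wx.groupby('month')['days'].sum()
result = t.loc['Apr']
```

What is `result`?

32

group by month, sum of days:
month
Apr    32
Aug    29
Dec    12
Jan    36
Jul    19
May     1
Nov    17
Oct    11
Sep     8
Name: days, dtype: int64
So loc['Apr'] = 32.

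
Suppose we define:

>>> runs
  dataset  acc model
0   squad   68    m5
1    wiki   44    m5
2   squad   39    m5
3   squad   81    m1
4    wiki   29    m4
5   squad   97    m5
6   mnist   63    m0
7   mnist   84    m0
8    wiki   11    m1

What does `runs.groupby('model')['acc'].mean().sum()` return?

group by model, mean of acc:
model
m0    73.5
m1    46.0
m4    29.0
m5    62.0
Name: acc, dtype: float64
Hence 210.5.

210.5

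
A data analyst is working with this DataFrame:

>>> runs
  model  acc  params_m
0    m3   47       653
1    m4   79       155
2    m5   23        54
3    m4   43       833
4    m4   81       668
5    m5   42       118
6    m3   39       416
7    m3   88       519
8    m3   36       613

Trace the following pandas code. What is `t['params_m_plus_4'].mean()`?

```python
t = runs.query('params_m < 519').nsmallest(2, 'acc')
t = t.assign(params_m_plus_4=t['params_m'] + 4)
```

239.0

filter rows where params_m < 519:
  model  acc  params_m
1    m4   79       155
2    m5   23        54
5    m5   42       118
6    m3   39       416
take 2 rows with smallest acc:
  model  acc  params_m
2    m5   23        54
6    m3   39       416
add column params_m_plus_4 = t['params_m'] + 4:
  model  acc  params_m  params_m_plus_4
2    m5   23        54               58
6    m3   39       416              420
mean of column 'params_m_plus_4' → 239.0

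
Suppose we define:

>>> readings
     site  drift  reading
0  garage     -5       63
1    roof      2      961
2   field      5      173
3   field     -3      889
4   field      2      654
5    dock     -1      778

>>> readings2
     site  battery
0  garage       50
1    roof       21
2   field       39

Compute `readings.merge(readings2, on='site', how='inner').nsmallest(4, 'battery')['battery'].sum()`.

merge on 'site' (how='inner') → 5 rows:
     site  drift  reading  battery
0  garage     -5       63       50
1    roof      2      961       21
2   field      5      173       39
3   field     -3      889       39
4   field      2      654       39
take 4 rows with smallest battery:
    site  drift  reading  battery
1   roof      2      961       21
2  field      5      173       39
3  field     -3      889       39
4  field      2      654       39
Taking the sum of column 'battery' gives 138.

138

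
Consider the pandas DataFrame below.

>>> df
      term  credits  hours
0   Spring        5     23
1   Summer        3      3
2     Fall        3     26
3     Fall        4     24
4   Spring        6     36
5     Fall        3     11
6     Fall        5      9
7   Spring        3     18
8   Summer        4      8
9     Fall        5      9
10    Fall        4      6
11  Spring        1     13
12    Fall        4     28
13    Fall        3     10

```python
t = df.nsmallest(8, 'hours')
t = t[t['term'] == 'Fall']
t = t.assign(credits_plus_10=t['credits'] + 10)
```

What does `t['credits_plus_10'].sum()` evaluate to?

take 8 rows with smallest hours:
      term  credits  hours
1   Summer        3      3
10    Fall        4      6
8   Summer        4      8
6     Fall        5      9
9     Fall        5      9
13    Fall        3     10
5     Fall        3     11
11  Spring        1     13
filter rows where term == 'Fall':
    term  credits  hours
10  Fall        4      6
6   Fall        5      9
9   Fall        5      9
13  Fall        3     10
5   Fall        3     11
add column credits_plus_10 = t['credits'] + 10:
    term  credits  hours  credits_plus_10
10  Fall        4      6               14
6   Fall        5      9               15
9   Fall        5      9               15
13  Fall        3     10               13
5   Fall        3     11               13
So sum() = 70.

70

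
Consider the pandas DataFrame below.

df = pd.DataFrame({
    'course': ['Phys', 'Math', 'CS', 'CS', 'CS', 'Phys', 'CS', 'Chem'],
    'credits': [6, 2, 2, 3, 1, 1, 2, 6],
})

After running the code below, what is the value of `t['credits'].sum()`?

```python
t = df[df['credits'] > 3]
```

filter rows where credits > 3:
  course  credits
0   Phys        6
7   Chem        6
So sum() = 12.

12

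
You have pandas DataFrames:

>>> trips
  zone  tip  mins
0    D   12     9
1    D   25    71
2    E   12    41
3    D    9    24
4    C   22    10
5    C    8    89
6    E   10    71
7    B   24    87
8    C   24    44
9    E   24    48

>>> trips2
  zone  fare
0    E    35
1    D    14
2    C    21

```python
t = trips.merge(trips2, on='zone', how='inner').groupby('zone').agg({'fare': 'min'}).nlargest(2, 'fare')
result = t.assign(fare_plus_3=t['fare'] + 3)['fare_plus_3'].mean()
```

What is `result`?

31.0

merge on 'zone' (how='inner') → 9 rows:
  zone  tip  mins  fare
0    D   12     9    14
1    D   25    71    14
2    E   12    41    35
3    D    9    24    14
4    C   22    10    21
5    C    8    89    21
6    E   10    71    35
7    C   24    44    21
8    E   24    48    35
group by zone, min of fare:
      fare
zone      
C       21
D       14
E       35
take 2 rows with largest fare:
      fare
zone      
E       35
C       21
add column fare_plus_3 = t['fare'] + 3:
      fare  fare_plus_3
zone                   
E       35           38
C       21           24
So mean() = 31.0.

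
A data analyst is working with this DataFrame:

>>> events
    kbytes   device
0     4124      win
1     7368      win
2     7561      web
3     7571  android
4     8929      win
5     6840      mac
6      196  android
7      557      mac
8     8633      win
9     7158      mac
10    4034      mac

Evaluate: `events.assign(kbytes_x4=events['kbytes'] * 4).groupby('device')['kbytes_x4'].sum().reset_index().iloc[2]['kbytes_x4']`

add column kbytes_x4 = events['kbytes'] * 4:
    kbytes   device  kbytes_x4
0     4124      win      16496
1     7368      win      29472
2     7561      web      30244
3     7571  android      30284
4     8929      win      35716
5     6840      mac      27360
6      196  android        784
7      557      mac       2228
8     8633      win      34532
9     7158      mac      28632
10    4034      mac      16136
group by device, sum of kbytes_x4:
device
android     31068
mac         74356
web         30244
win        116216
Name: kbytes_x4, dtype: int64
reset_index():
    device  kbytes_x4
0  android      31068
1      mac      74356
2      web      30244
3      win     116216
Taking the value at position 2, column 'kbytes_x4' gives 30244.

30244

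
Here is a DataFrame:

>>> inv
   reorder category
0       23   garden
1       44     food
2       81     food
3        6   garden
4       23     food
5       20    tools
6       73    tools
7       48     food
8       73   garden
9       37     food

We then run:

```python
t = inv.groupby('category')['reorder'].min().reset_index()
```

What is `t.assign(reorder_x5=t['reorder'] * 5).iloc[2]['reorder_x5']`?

group by category, min of reorder:
category
food      23
garden     6
tools     20
Name: reorder, dtype: int64
reset_index():
  category  reorder
0     food       23
1   garden        6
2    tools       20
add column reorder_x5 = t['reorder'] * 5:
  category  reorder  reorder_x5
0     food       23         115
1   garden        6          30
2    tools       20         100

100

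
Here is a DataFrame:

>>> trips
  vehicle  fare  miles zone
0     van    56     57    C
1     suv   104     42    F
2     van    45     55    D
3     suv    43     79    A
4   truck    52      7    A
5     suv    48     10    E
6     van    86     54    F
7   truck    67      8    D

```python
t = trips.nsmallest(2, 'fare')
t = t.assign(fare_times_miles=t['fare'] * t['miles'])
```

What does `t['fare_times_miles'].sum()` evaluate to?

take 2 rows with smallest fare:
  vehicle  fare  miles zone
3     suv    43     79    A
2     van    45     55    D
add column fare_times_miles = t['fare'] * t['miles']:
  vehicle  fare  miles zone  fare_times_miles
3     suv    43     79    A              3397
2     van    45     55    D              2475
The sum of column 'fare_times_miles' is 5872.

5872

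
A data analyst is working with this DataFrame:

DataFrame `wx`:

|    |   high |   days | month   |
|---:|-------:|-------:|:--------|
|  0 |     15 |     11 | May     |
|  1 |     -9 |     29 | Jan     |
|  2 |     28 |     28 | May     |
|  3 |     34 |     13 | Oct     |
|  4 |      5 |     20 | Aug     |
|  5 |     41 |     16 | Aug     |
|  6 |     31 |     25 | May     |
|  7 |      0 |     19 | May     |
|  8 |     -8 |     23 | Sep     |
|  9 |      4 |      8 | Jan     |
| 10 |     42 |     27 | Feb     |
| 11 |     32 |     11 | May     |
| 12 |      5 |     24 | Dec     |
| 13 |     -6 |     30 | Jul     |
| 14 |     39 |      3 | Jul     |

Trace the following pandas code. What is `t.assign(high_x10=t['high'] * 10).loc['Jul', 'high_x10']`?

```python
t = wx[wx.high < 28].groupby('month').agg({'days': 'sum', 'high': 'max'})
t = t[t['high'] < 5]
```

-60

filter rows where high < 28:
    high  days month
0     15    11   May
1     -9    29   Jan
4      5    20   Aug
7      0    19   May
8     -8    23   Sep
9      4     8   Jan
12     5    24   Dec
13    -6    30   Jul
group by month: sum(days), max(high):
       days  high
month            
Aug      20     5
Dec      24     5
Jan      37     4
Jul      30    -6
May      30    15
Sep      23    -8
filter rows where high < 5:
       days  high
month            
Jan      37     4
Jul      30    -6
Sep      23    -8
add column high_x10 = t['high'] * 10:
       days  high  high_x10
month                      
Jan      37     4        40
Jul      30    -6       -60
Sep      23    -8       -80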